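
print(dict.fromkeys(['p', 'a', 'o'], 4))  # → {'p': 4, 'a': 4, 'o': 4}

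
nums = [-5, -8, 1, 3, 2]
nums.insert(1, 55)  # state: [-5, 55, -8, 1, 3, 2]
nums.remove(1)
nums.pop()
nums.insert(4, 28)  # [-5, 55, -8, 3, 28]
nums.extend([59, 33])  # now [-5, 55, -8, 3, 28, 59, 33]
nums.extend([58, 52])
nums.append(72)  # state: [-5, 55, -8, 3, 28, 59, 33, 58, 52, 72]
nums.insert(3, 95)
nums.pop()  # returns 72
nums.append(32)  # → [-5, 55, -8, 95, 3, 28, 59, 33, 58, 52, 32]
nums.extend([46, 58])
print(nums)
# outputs [-5, 55, -8, 95, 3, 28, 59, 33, 58, 52, 32, 46, 58]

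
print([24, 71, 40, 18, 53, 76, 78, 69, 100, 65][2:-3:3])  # [40, 76]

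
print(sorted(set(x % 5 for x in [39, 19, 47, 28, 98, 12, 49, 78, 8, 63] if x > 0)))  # [2, 3, 4]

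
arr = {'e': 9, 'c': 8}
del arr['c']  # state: {'e': 9}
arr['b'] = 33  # {'e': 9, 'b': 33}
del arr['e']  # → {'b': 33}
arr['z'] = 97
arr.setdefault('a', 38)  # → 38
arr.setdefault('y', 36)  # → 36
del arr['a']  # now {'b': 33, 'z': 97, 'y': 36}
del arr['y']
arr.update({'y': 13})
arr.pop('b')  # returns 33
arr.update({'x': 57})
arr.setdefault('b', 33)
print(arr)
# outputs {'z': 97, 'y': 13, 'x': 57, 'b': 33}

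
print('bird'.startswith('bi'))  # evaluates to True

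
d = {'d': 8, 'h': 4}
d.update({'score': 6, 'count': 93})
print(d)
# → {'d': 8, 'h': 4, 'score': 6, 'count': 93}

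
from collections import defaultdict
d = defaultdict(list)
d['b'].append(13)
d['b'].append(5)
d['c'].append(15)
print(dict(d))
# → {'b': [13, 5], 'c': [15]}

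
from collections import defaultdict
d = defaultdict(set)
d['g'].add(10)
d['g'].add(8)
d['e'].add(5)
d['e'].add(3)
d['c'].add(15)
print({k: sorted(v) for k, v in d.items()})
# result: {'g': [8, 10], 'e': [3, 5], 'c': [15]}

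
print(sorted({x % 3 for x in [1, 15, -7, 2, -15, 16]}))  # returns [0, 1, 2]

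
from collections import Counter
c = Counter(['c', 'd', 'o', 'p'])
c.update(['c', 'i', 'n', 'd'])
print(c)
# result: Counter({'c': 2, 'd': 2, 'o': 1, 'p': 1, 'i': 1, 'n': 1})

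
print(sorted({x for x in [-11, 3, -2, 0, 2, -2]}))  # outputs [-11, -2, 0, 2, 3]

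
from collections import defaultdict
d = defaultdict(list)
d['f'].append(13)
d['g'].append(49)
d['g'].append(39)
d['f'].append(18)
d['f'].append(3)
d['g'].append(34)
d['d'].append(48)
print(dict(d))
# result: {'f': [13, 18, 3], 'g': [49, 39, 34], 'd': [48]}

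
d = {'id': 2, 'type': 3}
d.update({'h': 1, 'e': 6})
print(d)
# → {'id': 2, 'type': 3, 'h': 1, 'e': 6}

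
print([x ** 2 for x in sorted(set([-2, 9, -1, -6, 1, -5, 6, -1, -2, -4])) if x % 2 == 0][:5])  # [36, 16, 4, 36]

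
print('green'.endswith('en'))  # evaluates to True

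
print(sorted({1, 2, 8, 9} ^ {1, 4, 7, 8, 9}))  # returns [2, 4, 7]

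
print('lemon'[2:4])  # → mo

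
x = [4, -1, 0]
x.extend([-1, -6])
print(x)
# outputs [4, -1, 0, -1, -6]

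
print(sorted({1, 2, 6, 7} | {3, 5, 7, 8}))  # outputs [1, 2, 3, 5, 6, 7, 8]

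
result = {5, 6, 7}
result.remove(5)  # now {6, 7}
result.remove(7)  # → {6}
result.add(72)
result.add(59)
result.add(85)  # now {6, 59, 72, 85}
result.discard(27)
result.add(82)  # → {6, 59, 72, 82, 85}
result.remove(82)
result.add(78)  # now {6, 59, 72, 78, 85}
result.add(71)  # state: {6, 59, 71, 72, 78, 85}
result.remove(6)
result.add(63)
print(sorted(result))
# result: [59, 63, 71, 72, 78, 85]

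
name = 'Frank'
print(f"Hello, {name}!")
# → Hello, Frank!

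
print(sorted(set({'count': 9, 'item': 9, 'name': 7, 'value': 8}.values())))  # [7, 8, 9]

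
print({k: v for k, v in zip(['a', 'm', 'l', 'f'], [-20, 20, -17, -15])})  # {'a': -20, 'm': 20, 'l': -17, 'f': -15}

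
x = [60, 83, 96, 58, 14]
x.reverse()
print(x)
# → [14, 58, 96, 83, 60]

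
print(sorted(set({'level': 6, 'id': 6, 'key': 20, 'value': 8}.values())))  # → [6, 8, 20]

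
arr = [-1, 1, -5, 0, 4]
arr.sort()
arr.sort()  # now [-5, -1, 0, 1, 4]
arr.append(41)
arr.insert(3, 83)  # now [-5, -1, 0, 83, 1, 4, 41]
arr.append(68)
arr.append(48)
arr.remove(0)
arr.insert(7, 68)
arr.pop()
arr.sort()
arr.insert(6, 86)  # [-5, -1, 1, 4, 41, 68, 86, 68, 83]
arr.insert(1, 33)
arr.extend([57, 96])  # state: [-5, 33, -1, 1, 4, 41, 68, 86, 68, 83, 57, 96]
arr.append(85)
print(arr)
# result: [-5, 33, -1, 1, 4, 41, 68, 86, 68, 83, 57, 96, 85]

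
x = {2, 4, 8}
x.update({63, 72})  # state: {2, 4, 8, 63, 72}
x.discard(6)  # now {2, 4, 8, 63, 72}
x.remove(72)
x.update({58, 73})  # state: {2, 4, 8, 58, 63, 73}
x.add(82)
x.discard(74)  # {2, 4, 8, 58, 63, 73, 82}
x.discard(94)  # {2, 4, 8, 58, 63, 73, 82}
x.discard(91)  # {2, 4, 8, 58, 63, 73, 82}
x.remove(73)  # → {2, 4, 8, 58, 63, 82}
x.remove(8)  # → {2, 4, 58, 63, 82}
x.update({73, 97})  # {2, 4, 58, 63, 73, 82, 97}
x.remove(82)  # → {2, 4, 58, 63, 73, 97}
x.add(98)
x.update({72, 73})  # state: {2, 4, 58, 63, 72, 73, 97, 98}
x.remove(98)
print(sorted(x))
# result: [2, 4, 58, 63, 72, 73, 97]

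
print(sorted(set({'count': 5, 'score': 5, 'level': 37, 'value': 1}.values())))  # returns [1, 5, 37]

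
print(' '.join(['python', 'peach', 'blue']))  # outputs python peach blue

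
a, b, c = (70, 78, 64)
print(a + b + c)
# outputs 212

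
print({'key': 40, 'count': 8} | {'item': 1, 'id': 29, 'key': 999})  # {'key': 999, 'count': 8, 'item': 1, 'id': 29}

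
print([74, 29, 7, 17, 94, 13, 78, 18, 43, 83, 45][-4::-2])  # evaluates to [18, 13, 17, 29]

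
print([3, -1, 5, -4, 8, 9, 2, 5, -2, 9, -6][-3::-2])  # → [-2, 2, 8, 5, 3]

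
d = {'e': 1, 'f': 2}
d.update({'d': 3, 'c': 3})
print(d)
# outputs {'e': 1, 'f': 2, 'd': 3, 'c': 3}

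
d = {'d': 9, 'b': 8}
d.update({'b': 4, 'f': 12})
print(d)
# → {'d': 9, 'b': 4, 'f': 12}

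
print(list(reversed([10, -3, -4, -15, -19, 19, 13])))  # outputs [13, 19, -19, -15, -4, -3, 10]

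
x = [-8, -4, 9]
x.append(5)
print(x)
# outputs [-8, -4, 9, 5]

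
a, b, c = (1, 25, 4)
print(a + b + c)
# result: 30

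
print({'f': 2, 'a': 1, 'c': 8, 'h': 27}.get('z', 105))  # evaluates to 105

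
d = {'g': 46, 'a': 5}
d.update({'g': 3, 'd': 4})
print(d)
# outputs {'g': 3, 'a': 5, 'd': 4}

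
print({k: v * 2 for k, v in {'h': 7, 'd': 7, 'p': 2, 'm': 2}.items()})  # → {'h': 14, 'd': 14, 'p': 4, 'm': 4}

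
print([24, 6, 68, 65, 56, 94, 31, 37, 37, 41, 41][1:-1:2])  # [6, 65, 94, 37, 41]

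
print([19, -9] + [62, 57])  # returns [19, -9, 62, 57]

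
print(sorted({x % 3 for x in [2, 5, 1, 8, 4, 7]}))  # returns [1, 2]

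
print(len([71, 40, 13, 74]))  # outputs 4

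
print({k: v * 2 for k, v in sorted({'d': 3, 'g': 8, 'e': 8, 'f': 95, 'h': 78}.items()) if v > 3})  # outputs {'e': 16, 'f': 190, 'g': 16, 'h': 156}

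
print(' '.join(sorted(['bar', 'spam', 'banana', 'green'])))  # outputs banana bar green spam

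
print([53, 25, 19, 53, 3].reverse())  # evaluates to None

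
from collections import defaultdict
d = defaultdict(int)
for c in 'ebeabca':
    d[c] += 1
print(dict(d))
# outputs {'e': 2, 'b': 2, 'a': 2, 'c': 1}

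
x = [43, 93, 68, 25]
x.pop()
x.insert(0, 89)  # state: [89, 43, 93, 68]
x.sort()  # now [43, 68, 89, 93]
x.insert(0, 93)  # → [93, 43, 68, 89, 93]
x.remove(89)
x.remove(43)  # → [93, 68, 93]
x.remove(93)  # [68, 93]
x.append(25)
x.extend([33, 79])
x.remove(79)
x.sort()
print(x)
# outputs [25, 33, 68, 93]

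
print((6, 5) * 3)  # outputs (6, 5, 6, 5, 6, 5)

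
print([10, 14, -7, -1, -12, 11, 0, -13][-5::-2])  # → [-1, 14]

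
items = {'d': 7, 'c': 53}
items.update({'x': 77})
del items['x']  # {'d': 7, 'c': 53}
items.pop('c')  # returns 53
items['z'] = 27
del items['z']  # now {'d': 7}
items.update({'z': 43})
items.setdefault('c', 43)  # 43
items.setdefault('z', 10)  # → 43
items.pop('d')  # 7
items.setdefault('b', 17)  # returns 17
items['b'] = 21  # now {'z': 43, 'c': 43, 'b': 21}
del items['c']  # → {'z': 43, 'b': 21}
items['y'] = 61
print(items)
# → {'z': 43, 'b': 21, 'y': 61}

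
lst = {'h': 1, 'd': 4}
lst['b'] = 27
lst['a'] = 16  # {'h': 1, 'd': 4, 'b': 27, 'a': 16}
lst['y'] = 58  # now {'h': 1, 'd': 4, 'b': 27, 'a': 16, 'y': 58}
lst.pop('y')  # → 58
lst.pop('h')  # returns 1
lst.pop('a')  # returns 16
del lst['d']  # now {'b': 27}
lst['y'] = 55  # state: {'b': 27, 'y': 55}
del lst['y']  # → {'b': 27}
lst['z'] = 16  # {'b': 27, 'z': 16}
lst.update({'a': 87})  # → {'b': 27, 'z': 16, 'a': 87}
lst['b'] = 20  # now {'b': 20, 'z': 16, 'a': 87}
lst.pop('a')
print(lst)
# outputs {'b': 20, 'z': 16}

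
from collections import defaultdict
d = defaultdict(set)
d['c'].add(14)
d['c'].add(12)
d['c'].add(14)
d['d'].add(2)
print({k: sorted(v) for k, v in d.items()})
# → {'c': [12, 14], 'd': [2]}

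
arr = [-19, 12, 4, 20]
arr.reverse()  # [20, 4, 12, -19]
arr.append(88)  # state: [20, 4, 12, -19, 88]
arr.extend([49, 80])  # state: [20, 4, 12, -19, 88, 49, 80]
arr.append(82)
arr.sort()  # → [-19, 4, 12, 20, 49, 80, 82, 88]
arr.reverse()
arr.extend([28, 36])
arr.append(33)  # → [88, 82, 80, 49, 20, 12, 4, -19, 28, 36, 33]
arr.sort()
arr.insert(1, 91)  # [-19, 91, 4, 12, 20, 28, 33, 36, 49, 80, 82, 88]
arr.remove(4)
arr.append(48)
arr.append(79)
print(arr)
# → [-19, 91, 12, 20, 28, 33, 36, 49, 80, 82, 88, 48, 79]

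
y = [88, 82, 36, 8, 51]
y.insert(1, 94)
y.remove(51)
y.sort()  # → [8, 36, 82, 88, 94]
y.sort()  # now [8, 36, 82, 88, 94]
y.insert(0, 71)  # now [71, 8, 36, 82, 88, 94]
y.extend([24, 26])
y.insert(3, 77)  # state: [71, 8, 36, 77, 82, 88, 94, 24, 26]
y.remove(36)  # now [71, 8, 77, 82, 88, 94, 24, 26]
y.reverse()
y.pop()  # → 71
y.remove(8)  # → [26, 24, 94, 88, 82, 77]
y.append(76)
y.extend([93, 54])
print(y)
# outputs [26, 24, 94, 88, 82, 77, 76, 93, 54]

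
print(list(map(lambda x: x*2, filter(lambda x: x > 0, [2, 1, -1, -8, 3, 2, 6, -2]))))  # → [4, 2, 6, 4, 12]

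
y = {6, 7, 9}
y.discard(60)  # {6, 7, 9}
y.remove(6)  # {7, 9}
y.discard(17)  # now {7, 9}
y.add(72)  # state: {7, 9, 72}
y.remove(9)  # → {7, 72}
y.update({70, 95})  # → {7, 70, 72, 95}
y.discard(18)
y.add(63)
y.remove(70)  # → {7, 63, 72, 95}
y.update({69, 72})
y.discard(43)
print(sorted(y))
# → [7, 63, 69, 72, 95]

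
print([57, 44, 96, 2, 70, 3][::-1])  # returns [3, 70, 2, 96, 44, 57]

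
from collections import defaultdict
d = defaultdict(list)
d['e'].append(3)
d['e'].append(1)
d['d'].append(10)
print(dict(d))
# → {'e': [3, 1], 'd': [10]}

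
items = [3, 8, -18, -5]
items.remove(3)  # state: [8, -18, -5]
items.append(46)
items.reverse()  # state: [46, -5, -18, 8]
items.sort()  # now [-18, -5, 8, 46]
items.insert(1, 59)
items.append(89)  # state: [-18, 59, -5, 8, 46, 89]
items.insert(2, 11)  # [-18, 59, 11, -5, 8, 46, 89]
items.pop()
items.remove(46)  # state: [-18, 59, 11, -5, 8]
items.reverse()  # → [8, -5, 11, 59, -18]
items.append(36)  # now [8, -5, 11, 59, -18, 36]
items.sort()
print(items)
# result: [-18, -5, 8, 11, 36, 59]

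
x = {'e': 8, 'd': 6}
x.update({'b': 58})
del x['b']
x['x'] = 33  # {'e': 8, 'd': 6, 'x': 33}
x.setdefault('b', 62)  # 62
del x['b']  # {'e': 8, 'd': 6, 'x': 33}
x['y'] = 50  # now {'e': 8, 'd': 6, 'x': 33, 'y': 50}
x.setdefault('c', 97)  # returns 97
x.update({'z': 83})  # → {'e': 8, 'd': 6, 'x': 33, 'y': 50, 'c': 97, 'z': 83}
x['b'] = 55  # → {'e': 8, 'd': 6, 'x': 33, 'y': 50, 'c': 97, 'z': 83, 'b': 55}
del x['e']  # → {'d': 6, 'x': 33, 'y': 50, 'c': 97, 'z': 83, 'b': 55}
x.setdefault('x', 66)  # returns 33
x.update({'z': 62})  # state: {'d': 6, 'x': 33, 'y': 50, 'c': 97, 'z': 62, 'b': 55}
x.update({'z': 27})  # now {'d': 6, 'x': 33, 'y': 50, 'c': 97, 'z': 27, 'b': 55}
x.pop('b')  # 55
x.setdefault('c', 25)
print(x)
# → {'d': 6, 'x': 33, 'y': 50, 'c': 97, 'z': 27}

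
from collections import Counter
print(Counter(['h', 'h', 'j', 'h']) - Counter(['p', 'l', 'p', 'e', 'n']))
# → Counter({'h': 3, 'j': 1})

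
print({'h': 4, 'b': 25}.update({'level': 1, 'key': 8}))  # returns None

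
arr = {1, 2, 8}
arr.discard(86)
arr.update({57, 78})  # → {1, 2, 8, 57, 78}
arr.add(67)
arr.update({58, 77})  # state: {1, 2, 8, 57, 58, 67, 77, 78}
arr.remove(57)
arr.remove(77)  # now {1, 2, 8, 58, 67, 78}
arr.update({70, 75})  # {1, 2, 8, 58, 67, 70, 75, 78}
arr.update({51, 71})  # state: {1, 2, 8, 51, 58, 67, 70, 71, 75, 78}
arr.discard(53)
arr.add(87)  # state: {1, 2, 8, 51, 58, 67, 70, 71, 75, 78, 87}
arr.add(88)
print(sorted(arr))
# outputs [1, 2, 8, 51, 58, 67, 70, 71, 75, 78, 87, 88]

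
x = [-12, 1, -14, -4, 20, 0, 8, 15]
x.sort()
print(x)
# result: [-14, -12, -4, 0, 1, 8, 15, 20]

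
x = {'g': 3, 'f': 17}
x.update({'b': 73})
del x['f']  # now {'g': 3, 'b': 73}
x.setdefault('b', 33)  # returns 73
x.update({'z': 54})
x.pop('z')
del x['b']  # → {'g': 3}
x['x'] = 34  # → {'g': 3, 'x': 34}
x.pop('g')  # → 3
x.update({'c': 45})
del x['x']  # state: {'c': 45}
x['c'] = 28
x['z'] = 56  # {'c': 28, 'z': 56}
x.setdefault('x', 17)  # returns 17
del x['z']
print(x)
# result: {'c': 28, 'x': 17}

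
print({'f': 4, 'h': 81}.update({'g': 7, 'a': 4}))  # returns None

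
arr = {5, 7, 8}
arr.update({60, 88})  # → {5, 7, 8, 60, 88}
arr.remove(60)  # {5, 7, 8, 88}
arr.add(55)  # {5, 7, 8, 55, 88}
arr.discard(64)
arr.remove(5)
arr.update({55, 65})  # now {7, 8, 55, 65, 88}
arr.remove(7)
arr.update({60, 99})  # {8, 55, 60, 65, 88, 99}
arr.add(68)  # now {8, 55, 60, 65, 68, 88, 99}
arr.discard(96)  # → {8, 55, 60, 65, 68, 88, 99}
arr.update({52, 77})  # {8, 52, 55, 60, 65, 68, 77, 88, 99}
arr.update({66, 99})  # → {8, 52, 55, 60, 65, 66, 68, 77, 88, 99}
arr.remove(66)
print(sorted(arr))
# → [8, 52, 55, 60, 65, 68, 77, 88, 99]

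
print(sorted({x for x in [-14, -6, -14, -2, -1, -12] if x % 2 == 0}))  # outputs [-14, -12, -6, -2]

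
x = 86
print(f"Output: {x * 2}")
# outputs Output: 172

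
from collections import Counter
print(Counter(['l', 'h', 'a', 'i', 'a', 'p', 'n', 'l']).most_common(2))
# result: [('l', 2), ('a', 2)]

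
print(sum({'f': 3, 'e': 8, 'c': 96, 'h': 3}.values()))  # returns 110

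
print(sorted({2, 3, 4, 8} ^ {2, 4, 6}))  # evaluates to [3, 6, 8]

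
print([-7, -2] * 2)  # [-7, -2, -7, -2]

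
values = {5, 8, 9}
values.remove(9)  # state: {5, 8}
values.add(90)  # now {5, 8, 90}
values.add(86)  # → {5, 8, 86, 90}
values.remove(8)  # {5, 86, 90}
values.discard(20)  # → {5, 86, 90}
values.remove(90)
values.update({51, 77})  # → {5, 51, 77, 86}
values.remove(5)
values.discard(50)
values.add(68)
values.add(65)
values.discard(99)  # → {51, 65, 68, 77, 86}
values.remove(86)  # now {51, 65, 68, 77}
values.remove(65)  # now {51, 68, 77}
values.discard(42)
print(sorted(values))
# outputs [51, 68, 77]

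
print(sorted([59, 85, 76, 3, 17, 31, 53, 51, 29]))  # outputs [3, 17, 29, 31, 51, 53, 59, 76, 85]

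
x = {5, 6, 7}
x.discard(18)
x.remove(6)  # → {5, 7}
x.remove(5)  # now {7}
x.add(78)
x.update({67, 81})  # {7, 67, 78, 81}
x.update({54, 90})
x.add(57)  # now {7, 54, 57, 67, 78, 81, 90}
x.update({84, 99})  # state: {7, 54, 57, 67, 78, 81, 84, 90, 99}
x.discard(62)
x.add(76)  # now {7, 54, 57, 67, 76, 78, 81, 84, 90, 99}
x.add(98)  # {7, 54, 57, 67, 76, 78, 81, 84, 90, 98, 99}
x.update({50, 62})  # {7, 50, 54, 57, 62, 67, 76, 78, 81, 84, 90, 98, 99}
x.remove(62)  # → {7, 50, 54, 57, 67, 76, 78, 81, 84, 90, 98, 99}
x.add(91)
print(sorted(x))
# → [7, 50, 54, 57, 67, 76, 78, 81, 84, 90, 91, 98, 99]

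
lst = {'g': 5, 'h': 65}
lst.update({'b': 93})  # {'g': 5, 'h': 65, 'b': 93}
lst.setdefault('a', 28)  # 28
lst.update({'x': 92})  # {'g': 5, 'h': 65, 'b': 93, 'a': 28, 'x': 92}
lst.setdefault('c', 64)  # 64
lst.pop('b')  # 93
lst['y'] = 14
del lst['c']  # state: {'g': 5, 'h': 65, 'a': 28, 'x': 92, 'y': 14}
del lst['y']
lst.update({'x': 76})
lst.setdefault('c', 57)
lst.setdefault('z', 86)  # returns 86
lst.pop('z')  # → 86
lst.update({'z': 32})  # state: {'g': 5, 'h': 65, 'a': 28, 'x': 76, 'c': 57, 'z': 32}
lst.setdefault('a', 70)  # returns 28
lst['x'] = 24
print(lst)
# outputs {'g': 5, 'h': 65, 'a': 28, 'x': 24, 'c': 57, 'z': 32}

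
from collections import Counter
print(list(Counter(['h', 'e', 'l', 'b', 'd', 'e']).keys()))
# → ['h', 'e', 'l', 'b', 'd']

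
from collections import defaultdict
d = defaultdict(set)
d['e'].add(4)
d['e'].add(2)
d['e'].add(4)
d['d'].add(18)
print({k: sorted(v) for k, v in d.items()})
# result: {'e': [2, 4], 'd': [18]}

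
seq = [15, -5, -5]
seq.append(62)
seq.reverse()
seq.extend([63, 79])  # [62, -5, -5, 15, 63, 79]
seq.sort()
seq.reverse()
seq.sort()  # [-5, -5, 15, 62, 63, 79]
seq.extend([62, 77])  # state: [-5, -5, 15, 62, 63, 79, 62, 77]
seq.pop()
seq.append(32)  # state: [-5, -5, 15, 62, 63, 79, 62, 32]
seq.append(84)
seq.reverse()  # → [84, 32, 62, 79, 63, 62, 15, -5, -5]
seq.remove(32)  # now [84, 62, 79, 63, 62, 15, -5, -5]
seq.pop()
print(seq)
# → [84, 62, 79, 63, 62, 15, -5]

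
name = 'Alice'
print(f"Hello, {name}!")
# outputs Hello, Alice!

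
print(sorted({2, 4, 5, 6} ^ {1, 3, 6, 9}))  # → [1, 2, 3, 4, 5, 9]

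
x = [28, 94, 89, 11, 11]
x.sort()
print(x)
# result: [11, 11, 28, 89, 94]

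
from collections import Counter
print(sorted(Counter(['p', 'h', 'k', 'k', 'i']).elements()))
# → ['h', 'i', 'k', 'k', 'p']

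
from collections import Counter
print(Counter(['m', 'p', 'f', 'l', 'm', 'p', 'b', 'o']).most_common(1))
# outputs [('m', 2)]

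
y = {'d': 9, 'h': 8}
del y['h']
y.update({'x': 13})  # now {'d': 9, 'x': 13}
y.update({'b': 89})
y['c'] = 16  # {'d': 9, 'x': 13, 'b': 89, 'c': 16}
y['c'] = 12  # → {'d': 9, 'x': 13, 'b': 89, 'c': 12}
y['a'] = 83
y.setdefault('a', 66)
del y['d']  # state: {'x': 13, 'b': 89, 'c': 12, 'a': 83}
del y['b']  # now {'x': 13, 'c': 12, 'a': 83}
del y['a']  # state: {'x': 13, 'c': 12}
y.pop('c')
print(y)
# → {'x': 13}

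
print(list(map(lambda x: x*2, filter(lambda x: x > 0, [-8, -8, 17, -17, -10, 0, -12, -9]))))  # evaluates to [34]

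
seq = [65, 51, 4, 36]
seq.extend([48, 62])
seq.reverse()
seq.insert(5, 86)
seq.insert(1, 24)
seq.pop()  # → 65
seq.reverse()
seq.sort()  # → [4, 24, 36, 48, 51, 62, 86]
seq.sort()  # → [4, 24, 36, 48, 51, 62, 86]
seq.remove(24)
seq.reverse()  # [86, 62, 51, 48, 36, 4]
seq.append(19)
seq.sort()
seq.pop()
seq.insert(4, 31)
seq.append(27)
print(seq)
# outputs [4, 19, 36, 48, 31, 51, 62, 27]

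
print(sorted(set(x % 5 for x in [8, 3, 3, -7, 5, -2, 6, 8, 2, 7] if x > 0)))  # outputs [0, 1, 2, 3]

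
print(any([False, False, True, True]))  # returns True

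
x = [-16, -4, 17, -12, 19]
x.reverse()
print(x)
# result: [19, -12, 17, -4, -16]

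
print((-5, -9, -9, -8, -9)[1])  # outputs -9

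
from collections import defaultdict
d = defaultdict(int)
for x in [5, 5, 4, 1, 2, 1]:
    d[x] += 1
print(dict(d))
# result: {5: 2, 4: 1, 1: 2, 2: 1}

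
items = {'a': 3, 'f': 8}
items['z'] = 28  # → {'a': 3, 'f': 8, 'z': 28}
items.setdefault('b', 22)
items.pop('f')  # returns 8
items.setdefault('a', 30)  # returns 3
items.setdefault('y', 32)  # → 32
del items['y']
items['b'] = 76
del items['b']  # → {'a': 3, 'z': 28}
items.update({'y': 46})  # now {'a': 3, 'z': 28, 'y': 46}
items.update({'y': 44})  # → {'a': 3, 'z': 28, 'y': 44}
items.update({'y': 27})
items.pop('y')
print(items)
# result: {'a': 3, 'z': 28}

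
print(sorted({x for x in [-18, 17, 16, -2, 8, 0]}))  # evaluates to [-18, -2, 0, 8, 16, 17]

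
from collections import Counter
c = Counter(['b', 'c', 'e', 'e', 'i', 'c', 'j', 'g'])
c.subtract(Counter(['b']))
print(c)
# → Counter({'c': 2, 'e': 2, 'i': 1, 'j': 1, 'g': 1, 'b': 0})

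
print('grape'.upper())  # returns GRAPE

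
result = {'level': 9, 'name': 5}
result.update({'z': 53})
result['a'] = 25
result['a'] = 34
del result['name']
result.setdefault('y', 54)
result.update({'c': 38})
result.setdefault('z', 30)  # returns 53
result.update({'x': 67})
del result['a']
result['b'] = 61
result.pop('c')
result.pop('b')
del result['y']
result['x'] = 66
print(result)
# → {'level': 9, 'z': 53, 'x': 66}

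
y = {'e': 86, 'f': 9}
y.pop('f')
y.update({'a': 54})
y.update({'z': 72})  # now {'e': 86, 'a': 54, 'z': 72}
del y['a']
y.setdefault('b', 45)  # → 45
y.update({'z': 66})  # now {'e': 86, 'z': 66, 'b': 45}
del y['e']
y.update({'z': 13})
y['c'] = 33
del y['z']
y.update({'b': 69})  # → {'b': 69, 'c': 33}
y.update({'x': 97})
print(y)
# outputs {'b': 69, 'c': 33, 'x': 97}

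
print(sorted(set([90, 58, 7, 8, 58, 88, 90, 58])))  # [7, 8, 58, 88, 90]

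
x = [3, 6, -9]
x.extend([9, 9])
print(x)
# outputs [3, 6, -9, 9, 9]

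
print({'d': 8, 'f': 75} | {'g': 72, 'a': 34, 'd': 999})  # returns {'d': 999, 'f': 75, 'g': 72, 'a': 34}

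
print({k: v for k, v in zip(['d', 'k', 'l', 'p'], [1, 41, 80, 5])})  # {'d': 1, 'k': 41, 'l': 80, 'p': 5}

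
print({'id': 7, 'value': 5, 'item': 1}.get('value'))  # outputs 5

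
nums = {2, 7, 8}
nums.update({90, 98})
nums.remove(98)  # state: {2, 7, 8, 90}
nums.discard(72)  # {2, 7, 8, 90}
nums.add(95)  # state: {2, 7, 8, 90, 95}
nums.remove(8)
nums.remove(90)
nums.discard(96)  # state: {2, 7, 95}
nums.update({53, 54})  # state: {2, 7, 53, 54, 95}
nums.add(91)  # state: {2, 7, 53, 54, 91, 95}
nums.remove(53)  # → {2, 7, 54, 91, 95}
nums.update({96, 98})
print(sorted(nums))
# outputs [2, 7, 54, 91, 95, 96, 98]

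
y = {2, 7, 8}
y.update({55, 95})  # {2, 7, 8, 55, 95}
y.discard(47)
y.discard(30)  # {2, 7, 8, 55, 95}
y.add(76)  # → {2, 7, 8, 55, 76, 95}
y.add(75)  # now {2, 7, 8, 55, 75, 76, 95}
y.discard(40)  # {2, 7, 8, 55, 75, 76, 95}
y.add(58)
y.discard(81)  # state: {2, 7, 8, 55, 58, 75, 76, 95}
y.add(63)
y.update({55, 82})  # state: {2, 7, 8, 55, 58, 63, 75, 76, 82, 95}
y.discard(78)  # {2, 7, 8, 55, 58, 63, 75, 76, 82, 95}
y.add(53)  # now {2, 7, 8, 53, 55, 58, 63, 75, 76, 82, 95}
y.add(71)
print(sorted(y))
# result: [2, 7, 8, 53, 55, 58, 63, 71, 75, 76, 82, 95]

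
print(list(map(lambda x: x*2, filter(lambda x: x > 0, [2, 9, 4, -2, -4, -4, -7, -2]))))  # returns [4, 18, 8]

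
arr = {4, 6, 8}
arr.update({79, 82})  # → {4, 6, 8, 79, 82}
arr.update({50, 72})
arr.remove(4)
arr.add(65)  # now {6, 8, 50, 65, 72, 79, 82}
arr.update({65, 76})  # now {6, 8, 50, 65, 72, 76, 79, 82}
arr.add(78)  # {6, 8, 50, 65, 72, 76, 78, 79, 82}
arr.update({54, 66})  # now {6, 8, 50, 54, 65, 66, 72, 76, 78, 79, 82}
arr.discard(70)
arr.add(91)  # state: {6, 8, 50, 54, 65, 66, 72, 76, 78, 79, 82, 91}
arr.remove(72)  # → {6, 8, 50, 54, 65, 66, 76, 78, 79, 82, 91}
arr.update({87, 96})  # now {6, 8, 50, 54, 65, 66, 76, 78, 79, 82, 87, 91, 96}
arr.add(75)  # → {6, 8, 50, 54, 65, 66, 75, 76, 78, 79, 82, 87, 91, 96}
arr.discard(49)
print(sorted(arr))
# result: [6, 8, 50, 54, 65, 66, 75, 76, 78, 79, 82, 87, 91, 96]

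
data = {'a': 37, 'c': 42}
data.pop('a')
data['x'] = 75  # {'c': 42, 'x': 75}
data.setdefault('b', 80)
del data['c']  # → {'x': 75, 'b': 80}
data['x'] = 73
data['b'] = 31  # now {'x': 73, 'b': 31}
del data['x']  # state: {'b': 31}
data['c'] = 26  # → {'b': 31, 'c': 26}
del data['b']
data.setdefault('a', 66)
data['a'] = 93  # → {'c': 26, 'a': 93}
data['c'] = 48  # {'c': 48, 'a': 93}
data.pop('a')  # 93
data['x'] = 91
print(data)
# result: {'c': 48, 'x': 91}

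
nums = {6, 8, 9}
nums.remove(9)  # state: {6, 8}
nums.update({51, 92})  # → {6, 8, 51, 92}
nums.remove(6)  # {8, 51, 92}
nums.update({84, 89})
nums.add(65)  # {8, 51, 65, 84, 89, 92}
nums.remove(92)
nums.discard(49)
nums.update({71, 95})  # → {8, 51, 65, 71, 84, 89, 95}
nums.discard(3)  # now {8, 51, 65, 71, 84, 89, 95}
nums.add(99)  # {8, 51, 65, 71, 84, 89, 95, 99}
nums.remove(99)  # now {8, 51, 65, 71, 84, 89, 95}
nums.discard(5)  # {8, 51, 65, 71, 84, 89, 95}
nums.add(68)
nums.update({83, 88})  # {8, 51, 65, 68, 71, 83, 84, 88, 89, 95}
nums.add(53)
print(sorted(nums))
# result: [8, 51, 53, 65, 68, 71, 83, 84, 88, 89, 95]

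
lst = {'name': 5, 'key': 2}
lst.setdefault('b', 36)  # 36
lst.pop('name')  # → 5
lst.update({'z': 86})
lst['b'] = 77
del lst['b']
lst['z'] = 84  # {'key': 2, 'z': 84}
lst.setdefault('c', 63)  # 63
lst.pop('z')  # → 84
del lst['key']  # {'c': 63}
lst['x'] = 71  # {'c': 63, 'x': 71}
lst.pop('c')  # 63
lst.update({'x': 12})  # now {'x': 12}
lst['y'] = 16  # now {'x': 12, 'y': 16}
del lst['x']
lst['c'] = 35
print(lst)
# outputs {'y': 16, 'c': 35}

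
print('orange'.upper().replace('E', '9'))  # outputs ORANG9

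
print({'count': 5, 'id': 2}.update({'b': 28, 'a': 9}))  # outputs None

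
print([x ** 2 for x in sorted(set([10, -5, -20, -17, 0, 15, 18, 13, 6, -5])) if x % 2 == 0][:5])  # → [400, 0, 36, 100, 324]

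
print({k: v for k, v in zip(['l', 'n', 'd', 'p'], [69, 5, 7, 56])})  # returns {'l': 69, 'n': 5, 'd': 7, 'p': 56}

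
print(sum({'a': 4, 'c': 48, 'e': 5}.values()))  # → 57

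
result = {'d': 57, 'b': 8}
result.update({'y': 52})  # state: {'d': 57, 'b': 8, 'y': 52}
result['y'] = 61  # {'d': 57, 'b': 8, 'y': 61}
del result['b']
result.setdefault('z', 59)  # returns 59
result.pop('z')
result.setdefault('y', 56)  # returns 61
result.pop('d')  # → 57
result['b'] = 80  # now {'y': 61, 'b': 80}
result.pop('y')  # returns 61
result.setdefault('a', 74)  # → 74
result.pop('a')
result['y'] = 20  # {'b': 80, 'y': 20}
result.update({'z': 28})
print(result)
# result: {'b': 80, 'y': 20, 'z': 28}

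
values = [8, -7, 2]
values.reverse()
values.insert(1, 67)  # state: [2, 67, -7, 8]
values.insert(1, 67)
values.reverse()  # [8, -7, 67, 67, 2]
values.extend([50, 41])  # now [8, -7, 67, 67, 2, 50, 41]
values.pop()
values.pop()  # 50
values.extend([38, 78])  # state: [8, -7, 67, 67, 2, 38, 78]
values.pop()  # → 78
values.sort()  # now [-7, 2, 8, 38, 67, 67]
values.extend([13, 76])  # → [-7, 2, 8, 38, 67, 67, 13, 76]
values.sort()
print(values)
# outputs [-7, 2, 8, 13, 38, 67, 67, 76]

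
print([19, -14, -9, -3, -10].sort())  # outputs None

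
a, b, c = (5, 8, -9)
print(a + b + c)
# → 4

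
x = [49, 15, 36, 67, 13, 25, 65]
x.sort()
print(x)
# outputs [13, 15, 25, 36, 49, 65, 67]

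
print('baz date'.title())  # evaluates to Baz Date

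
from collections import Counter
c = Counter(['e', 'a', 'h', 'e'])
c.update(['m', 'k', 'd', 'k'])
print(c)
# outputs Counter({'e': 2, 'k': 2, 'a': 1, 'h': 1, 'm': 1, 'd': 1})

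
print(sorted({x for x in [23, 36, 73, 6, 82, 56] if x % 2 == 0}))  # [6, 36, 56, 82]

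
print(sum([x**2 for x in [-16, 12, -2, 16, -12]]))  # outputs 804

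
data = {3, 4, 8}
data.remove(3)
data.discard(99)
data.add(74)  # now {4, 8, 74}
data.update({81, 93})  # {4, 8, 74, 81, 93}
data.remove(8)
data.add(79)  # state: {4, 74, 79, 81, 93}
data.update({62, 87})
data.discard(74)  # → {4, 62, 79, 81, 87, 93}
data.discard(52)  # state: {4, 62, 79, 81, 87, 93}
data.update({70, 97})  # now {4, 62, 70, 79, 81, 87, 93, 97}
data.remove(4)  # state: {62, 70, 79, 81, 87, 93, 97}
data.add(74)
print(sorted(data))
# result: [62, 70, 74, 79, 81, 87, 93, 97]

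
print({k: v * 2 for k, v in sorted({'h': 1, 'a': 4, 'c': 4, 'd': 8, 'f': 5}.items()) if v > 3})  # {'a': 8, 'c': 8, 'd': 16, 'f': 10}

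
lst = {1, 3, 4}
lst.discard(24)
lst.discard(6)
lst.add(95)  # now {1, 3, 4, 95}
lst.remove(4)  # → {1, 3, 95}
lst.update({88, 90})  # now {1, 3, 88, 90, 95}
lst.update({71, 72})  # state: {1, 3, 71, 72, 88, 90, 95}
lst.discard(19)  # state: {1, 3, 71, 72, 88, 90, 95}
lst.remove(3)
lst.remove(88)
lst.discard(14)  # {1, 71, 72, 90, 95}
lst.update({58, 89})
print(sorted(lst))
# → [1, 58, 71, 72, 89, 90, 95]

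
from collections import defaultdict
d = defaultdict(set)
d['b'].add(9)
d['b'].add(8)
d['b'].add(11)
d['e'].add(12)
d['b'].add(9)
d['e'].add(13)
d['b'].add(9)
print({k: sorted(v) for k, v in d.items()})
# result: {'b': [8, 9, 11], 'e': [12, 13]}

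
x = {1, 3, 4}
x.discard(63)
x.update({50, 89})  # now {1, 3, 4, 50, 89}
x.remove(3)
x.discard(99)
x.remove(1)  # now {4, 50, 89}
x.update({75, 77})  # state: {4, 50, 75, 77, 89}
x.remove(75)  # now {4, 50, 77, 89}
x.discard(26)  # {4, 50, 77, 89}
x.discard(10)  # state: {4, 50, 77, 89}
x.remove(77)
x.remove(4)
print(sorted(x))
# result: [50, 89]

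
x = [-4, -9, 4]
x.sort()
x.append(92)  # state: [-9, -4, 4, 92]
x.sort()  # [-9, -4, 4, 92]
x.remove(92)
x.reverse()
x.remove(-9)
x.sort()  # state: [-4, 4]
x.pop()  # 4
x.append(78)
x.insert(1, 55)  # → [-4, 55, 78]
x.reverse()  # [78, 55, -4]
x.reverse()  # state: [-4, 55, 78]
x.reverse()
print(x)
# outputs [78, 55, -4]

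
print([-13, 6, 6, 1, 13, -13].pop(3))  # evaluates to 1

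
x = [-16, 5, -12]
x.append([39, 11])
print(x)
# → [-16, 5, -12, [39, 11]]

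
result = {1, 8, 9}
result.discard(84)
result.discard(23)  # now {1, 8, 9}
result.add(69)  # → {1, 8, 9, 69}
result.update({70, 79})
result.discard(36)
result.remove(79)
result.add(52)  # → {1, 8, 9, 52, 69, 70}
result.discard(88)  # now {1, 8, 9, 52, 69, 70}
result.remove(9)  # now {1, 8, 52, 69, 70}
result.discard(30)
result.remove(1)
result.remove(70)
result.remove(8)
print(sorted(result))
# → [52, 69]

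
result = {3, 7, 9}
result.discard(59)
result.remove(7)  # {3, 9}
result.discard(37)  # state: {3, 9}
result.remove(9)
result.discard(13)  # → {3}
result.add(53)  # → {3, 53}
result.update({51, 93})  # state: {3, 51, 53, 93}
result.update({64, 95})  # {3, 51, 53, 64, 93, 95}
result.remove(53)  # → {3, 51, 64, 93, 95}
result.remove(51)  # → {3, 64, 93, 95}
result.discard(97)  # {3, 64, 93, 95}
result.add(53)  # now {3, 53, 64, 93, 95}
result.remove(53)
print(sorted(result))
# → [3, 64, 93, 95]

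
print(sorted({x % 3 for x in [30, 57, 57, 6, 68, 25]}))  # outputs [0, 1, 2]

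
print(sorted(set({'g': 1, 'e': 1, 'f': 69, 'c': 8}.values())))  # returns [1, 8, 69]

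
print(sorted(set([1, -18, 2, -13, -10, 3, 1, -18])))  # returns [-18, -13, -10, 1, 2, 3]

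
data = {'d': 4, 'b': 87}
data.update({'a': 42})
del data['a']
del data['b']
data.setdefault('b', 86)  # 86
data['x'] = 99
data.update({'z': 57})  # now {'d': 4, 'b': 86, 'x': 99, 'z': 57}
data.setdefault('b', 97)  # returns 86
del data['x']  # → {'d': 4, 'b': 86, 'z': 57}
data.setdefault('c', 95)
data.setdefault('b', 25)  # 86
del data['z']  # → {'d': 4, 'b': 86, 'c': 95}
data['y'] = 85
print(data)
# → {'d': 4, 'b': 86, 'c': 95, 'y': 85}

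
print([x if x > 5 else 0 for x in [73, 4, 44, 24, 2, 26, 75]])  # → [73, 0, 44, 24, 0, 26, 75]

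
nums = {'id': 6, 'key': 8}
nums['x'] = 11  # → {'id': 6, 'key': 8, 'x': 11}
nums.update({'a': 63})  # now {'id': 6, 'key': 8, 'x': 11, 'a': 63}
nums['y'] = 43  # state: {'id': 6, 'key': 8, 'x': 11, 'a': 63, 'y': 43}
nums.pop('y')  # 43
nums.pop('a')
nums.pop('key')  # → 8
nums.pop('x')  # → 11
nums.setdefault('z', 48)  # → 48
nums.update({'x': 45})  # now {'id': 6, 'z': 48, 'x': 45}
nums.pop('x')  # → 45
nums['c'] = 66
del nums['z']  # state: {'id': 6, 'c': 66}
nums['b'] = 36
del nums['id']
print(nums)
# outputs {'c': 66, 'b': 36}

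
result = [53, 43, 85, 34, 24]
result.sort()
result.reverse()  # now [85, 53, 43, 34, 24]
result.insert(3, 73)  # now [85, 53, 43, 73, 34, 24]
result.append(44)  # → [85, 53, 43, 73, 34, 24, 44]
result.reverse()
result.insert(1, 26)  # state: [44, 26, 24, 34, 73, 43, 53, 85]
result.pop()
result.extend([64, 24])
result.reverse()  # [24, 64, 53, 43, 73, 34, 24, 26, 44]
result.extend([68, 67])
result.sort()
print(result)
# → [24, 24, 26, 34, 43, 44, 53, 64, 67, 68, 73]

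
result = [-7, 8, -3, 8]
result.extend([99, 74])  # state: [-7, 8, -3, 8, 99, 74]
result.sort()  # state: [-7, -3, 8, 8, 74, 99]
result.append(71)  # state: [-7, -3, 8, 8, 74, 99, 71]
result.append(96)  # [-7, -3, 8, 8, 74, 99, 71, 96]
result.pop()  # 96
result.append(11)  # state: [-7, -3, 8, 8, 74, 99, 71, 11]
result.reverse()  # [11, 71, 99, 74, 8, 8, -3, -7]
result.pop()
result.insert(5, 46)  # [11, 71, 99, 74, 8, 46, 8, -3]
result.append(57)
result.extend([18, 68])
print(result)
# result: [11, 71, 99, 74, 8, 46, 8, -3, 57, 18, 68]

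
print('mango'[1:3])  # an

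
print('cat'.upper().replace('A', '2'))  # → C2T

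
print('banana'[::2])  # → bnn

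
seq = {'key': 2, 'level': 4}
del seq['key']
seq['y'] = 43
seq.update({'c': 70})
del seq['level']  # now {'y': 43, 'c': 70}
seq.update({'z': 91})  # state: {'y': 43, 'c': 70, 'z': 91}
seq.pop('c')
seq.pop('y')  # 43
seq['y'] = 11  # {'z': 91, 'y': 11}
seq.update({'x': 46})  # {'z': 91, 'y': 11, 'x': 46}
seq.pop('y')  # 11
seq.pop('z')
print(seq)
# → {'x': 46}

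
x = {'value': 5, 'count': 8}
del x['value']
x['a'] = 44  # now {'count': 8, 'a': 44}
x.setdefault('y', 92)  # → 92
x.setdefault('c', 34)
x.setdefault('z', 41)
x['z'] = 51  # {'count': 8, 'a': 44, 'y': 92, 'c': 34, 'z': 51}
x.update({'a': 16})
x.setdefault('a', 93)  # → 16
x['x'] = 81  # {'count': 8, 'a': 16, 'y': 92, 'c': 34, 'z': 51, 'x': 81}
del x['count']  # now {'a': 16, 'y': 92, 'c': 34, 'z': 51, 'x': 81}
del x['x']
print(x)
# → {'a': 16, 'y': 92, 'c': 34, 'z': 51}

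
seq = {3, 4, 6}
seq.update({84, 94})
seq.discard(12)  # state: {3, 4, 6, 84, 94}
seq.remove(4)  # {3, 6, 84, 94}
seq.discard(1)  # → {3, 6, 84, 94}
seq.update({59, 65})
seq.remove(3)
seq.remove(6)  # {59, 65, 84, 94}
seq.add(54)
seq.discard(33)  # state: {54, 59, 65, 84, 94}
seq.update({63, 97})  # {54, 59, 63, 65, 84, 94, 97}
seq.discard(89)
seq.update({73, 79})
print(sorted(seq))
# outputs [54, 59, 63, 65, 73, 79, 84, 94, 97]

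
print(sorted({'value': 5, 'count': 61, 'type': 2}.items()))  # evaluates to [('count', 61), ('type', 2), ('value', 5)]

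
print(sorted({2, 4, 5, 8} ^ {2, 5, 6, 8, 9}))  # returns [4, 6, 9]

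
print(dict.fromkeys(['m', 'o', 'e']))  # {'m': None, 'o': None, 'e': None}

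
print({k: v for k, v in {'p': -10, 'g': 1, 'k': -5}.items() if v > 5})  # {}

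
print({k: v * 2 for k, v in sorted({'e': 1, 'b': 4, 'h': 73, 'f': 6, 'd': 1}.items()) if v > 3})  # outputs {'b': 8, 'f': 12, 'h': 146}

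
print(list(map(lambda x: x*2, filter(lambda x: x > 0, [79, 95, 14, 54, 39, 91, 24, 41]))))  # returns [158, 190, 28, 108, 78, 182, 48, 82]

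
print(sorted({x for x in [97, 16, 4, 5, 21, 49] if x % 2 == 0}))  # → [4, 16]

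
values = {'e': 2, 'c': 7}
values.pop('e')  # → 2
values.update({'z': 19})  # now {'c': 7, 'z': 19}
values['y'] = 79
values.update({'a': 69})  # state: {'c': 7, 'z': 19, 'y': 79, 'a': 69}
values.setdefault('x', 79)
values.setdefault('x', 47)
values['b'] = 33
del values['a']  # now {'c': 7, 'z': 19, 'y': 79, 'x': 79, 'b': 33}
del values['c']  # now {'z': 19, 'y': 79, 'x': 79, 'b': 33}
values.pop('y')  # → 79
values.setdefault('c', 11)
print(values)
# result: {'z': 19, 'x': 79, 'b': 33, 'c': 11}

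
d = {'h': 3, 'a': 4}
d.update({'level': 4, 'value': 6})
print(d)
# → {'h': 3, 'a': 4, 'level': 4, 'value': 6}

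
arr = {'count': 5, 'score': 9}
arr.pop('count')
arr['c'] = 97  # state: {'score': 9, 'c': 97}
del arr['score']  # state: {'c': 97}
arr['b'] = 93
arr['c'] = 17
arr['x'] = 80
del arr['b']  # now {'c': 17, 'x': 80}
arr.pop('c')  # 17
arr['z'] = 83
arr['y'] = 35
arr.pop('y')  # 35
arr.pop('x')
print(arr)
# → {'z': 83}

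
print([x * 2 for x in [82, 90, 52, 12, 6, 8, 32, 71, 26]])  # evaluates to [164, 180, 104, 24, 12, 16, 64, 142, 52]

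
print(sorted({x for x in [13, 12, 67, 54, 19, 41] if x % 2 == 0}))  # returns [12, 54]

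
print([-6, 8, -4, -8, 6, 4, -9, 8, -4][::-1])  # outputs [-4, 8, -9, 4, 6, -8, -4, 8, -6]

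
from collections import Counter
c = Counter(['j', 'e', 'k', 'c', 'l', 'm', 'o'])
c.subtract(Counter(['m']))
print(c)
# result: Counter({'j': 1, 'e': 1, 'k': 1, 'c': 1, 'l': 1, 'o': 1, 'm': 0})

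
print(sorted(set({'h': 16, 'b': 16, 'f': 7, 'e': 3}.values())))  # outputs [3, 7, 16]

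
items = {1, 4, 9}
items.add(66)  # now {1, 4, 9, 66}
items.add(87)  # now {1, 4, 9, 66, 87}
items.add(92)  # {1, 4, 9, 66, 87, 92}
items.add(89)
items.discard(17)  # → {1, 4, 9, 66, 87, 89, 92}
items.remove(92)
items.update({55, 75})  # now {1, 4, 9, 55, 66, 75, 87, 89}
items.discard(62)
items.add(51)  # {1, 4, 9, 51, 55, 66, 75, 87, 89}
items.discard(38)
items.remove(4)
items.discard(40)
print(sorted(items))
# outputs [1, 9, 51, 55, 66, 75, 87, 89]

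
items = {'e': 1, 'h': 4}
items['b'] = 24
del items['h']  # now {'e': 1, 'b': 24}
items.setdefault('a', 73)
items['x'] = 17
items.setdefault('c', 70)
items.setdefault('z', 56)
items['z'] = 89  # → {'e': 1, 'b': 24, 'a': 73, 'x': 17, 'c': 70, 'z': 89}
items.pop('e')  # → 1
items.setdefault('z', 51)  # 89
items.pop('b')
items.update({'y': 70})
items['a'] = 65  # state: {'a': 65, 'x': 17, 'c': 70, 'z': 89, 'y': 70}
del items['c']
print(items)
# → {'a': 65, 'x': 17, 'z': 89, 'y': 70}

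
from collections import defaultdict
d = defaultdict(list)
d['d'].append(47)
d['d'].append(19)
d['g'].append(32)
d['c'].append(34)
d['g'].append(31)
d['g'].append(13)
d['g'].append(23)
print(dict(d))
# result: {'d': [47, 19], 'g': [32, 31, 13, 23], 'c': [34]}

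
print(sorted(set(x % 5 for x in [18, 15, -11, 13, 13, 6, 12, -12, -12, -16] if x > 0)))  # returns [0, 1, 2, 3]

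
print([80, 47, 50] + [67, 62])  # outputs [80, 47, 50, 67, 62]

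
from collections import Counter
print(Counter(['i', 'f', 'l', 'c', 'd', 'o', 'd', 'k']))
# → Counter({'d': 2, 'i': 1, 'f': 1, 'l': 1, 'c': 1, 'o': 1, 'k': 1})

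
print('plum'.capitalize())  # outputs Plum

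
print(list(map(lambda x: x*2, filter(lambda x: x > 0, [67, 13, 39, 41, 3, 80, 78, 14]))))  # [134, 26, 78, 82, 6, 160, 156, 28]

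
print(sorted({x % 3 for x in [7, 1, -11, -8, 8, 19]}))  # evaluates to [1, 2]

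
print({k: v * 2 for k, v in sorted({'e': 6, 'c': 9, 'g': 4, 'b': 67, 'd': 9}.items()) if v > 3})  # {'b': 134, 'c': 18, 'd': 18, 'e': 12, 'g': 8}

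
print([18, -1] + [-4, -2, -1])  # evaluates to [18, -1, -4, -2, -1]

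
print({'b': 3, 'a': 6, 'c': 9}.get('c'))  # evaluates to 9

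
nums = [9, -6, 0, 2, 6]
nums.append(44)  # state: [9, -6, 0, 2, 6, 44]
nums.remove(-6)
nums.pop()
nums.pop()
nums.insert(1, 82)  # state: [9, 82, 0, 2]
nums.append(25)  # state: [9, 82, 0, 2, 25]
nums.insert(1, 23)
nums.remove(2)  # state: [9, 23, 82, 0, 25]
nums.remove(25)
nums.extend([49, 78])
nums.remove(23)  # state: [9, 82, 0, 49, 78]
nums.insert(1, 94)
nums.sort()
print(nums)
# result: [0, 9, 49, 78, 82, 94]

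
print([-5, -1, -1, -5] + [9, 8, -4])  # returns [-5, -1, -1, -5, 9, 8, -4]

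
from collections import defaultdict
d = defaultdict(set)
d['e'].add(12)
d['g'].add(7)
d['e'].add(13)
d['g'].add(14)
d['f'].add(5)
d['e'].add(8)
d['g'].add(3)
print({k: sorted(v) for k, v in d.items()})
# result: {'e': [8, 12, 13], 'g': [3, 7, 14], 'f': [5]}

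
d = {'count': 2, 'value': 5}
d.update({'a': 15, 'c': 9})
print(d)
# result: {'count': 2, 'value': 5, 'a': 15, 'c': 9}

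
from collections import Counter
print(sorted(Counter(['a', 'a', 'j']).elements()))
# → ['a', 'a', 'j']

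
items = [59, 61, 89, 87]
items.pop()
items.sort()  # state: [59, 61, 89]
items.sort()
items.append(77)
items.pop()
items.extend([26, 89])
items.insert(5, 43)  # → [59, 61, 89, 26, 89, 43]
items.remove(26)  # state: [59, 61, 89, 89, 43]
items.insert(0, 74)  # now [74, 59, 61, 89, 89, 43]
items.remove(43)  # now [74, 59, 61, 89, 89]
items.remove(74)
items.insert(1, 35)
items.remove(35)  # [59, 61, 89, 89]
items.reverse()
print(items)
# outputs [89, 89, 61, 59]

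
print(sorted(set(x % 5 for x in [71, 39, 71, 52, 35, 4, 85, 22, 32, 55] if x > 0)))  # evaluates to [0, 1, 2, 4]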